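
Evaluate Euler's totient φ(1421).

1176

Prime factorization: 1421 = 7**2 · 29.
φ(7^2) = 7^2 − 7^1 = 49 − 7 = 42.
φ(29) = 29 − 1 = 28.
Multiply: 42 · 28 = 1176.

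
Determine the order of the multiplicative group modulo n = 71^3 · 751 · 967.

255654315000

φ(71^3) = 71^2·(71−1) = 5041·70 = 352870.
φ(751) = 751 − 1 = 750.
φ(967) = 967 − 1 = 966.
φ(259921052687) = 352870 × 750 × 966 = 255654315000.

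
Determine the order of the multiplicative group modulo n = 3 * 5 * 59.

φ(3) = 3 − 1 = 2.
φ(5) = 5 − 1 = 4.
φ(59) = 59 − 1 = 58.
φ(885) = 2 × 4 × 58 = 464.

464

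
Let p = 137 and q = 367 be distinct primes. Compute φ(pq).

49776

φ(137) = 137 − 1 = 136.
φ(367) = 367 − 1 = 366.
Multiply: 136 · 366 = 49776.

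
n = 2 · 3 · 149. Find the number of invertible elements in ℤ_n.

296

φ(2) = 2 − 1 = 1.
φ(3) = 3 − 1 = 2.
φ(149) = 149 − 1 = 148.
Since φ is multiplicative, φ(894) = 1 · 2 · 148 = 296.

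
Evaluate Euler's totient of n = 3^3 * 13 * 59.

φ(20709) = 20709 · (1 − 1/3) · (1 − 1/13) · (1 − 1/59)
       = 20709 · 1392/2301 = 12528.

12528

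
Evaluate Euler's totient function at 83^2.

6806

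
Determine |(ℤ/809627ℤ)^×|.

604800

Prime factorization: 809627 = 7^2 · 13 · 31 · 41.
φ(7^2) = 7^1·(7−1) = 7·6 = 42.
φ(13) = 13 − 1 = 12.
φ(31) = 31 − 1 = 30.
φ(41) = 41 − 1 = 40.
Multiply: 42 · 12 · 30 · 40 = 604800.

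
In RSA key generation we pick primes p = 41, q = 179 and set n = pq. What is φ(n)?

7120

φ(41) = 41 − 1 = 40.
φ(179) = 179 − 1 = 178.
Since φ is multiplicative, φ(7339) = 40 · 178 = 7120.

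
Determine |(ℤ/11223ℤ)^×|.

7056

11223 = 3^2 × 29 × 43.
φ(11223) = 11223 · (1 − 1/3) · (1 − 1/29) · (1 − 1/43)
       = 11223 · 2352/3741 = 7056.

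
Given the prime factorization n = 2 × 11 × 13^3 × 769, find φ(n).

φ(37168846) = 37168846 · (1 − 1/2) · (1 − 1/11) · (1 − 1/13) · (1 − 1/769)
       = 37168846 · 92160/219934 = 15575040.

15575040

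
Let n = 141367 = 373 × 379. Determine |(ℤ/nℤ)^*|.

140616

φ(141367) = 141367 · (1 − 1/373) · (1 − 1/379)
       = 141367 · 140616/141367 = 140616.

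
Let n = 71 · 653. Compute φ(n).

φ(46363) = 46363 · (1 − 1/71) · (1 − 1/653)
       = 46363 · 45640/46363 = 45640.

45640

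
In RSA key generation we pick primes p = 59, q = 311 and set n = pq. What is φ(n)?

17980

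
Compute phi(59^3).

φ(59^3) = 59^3 − 59^2 = 205379 − 3481 = 201898.

201898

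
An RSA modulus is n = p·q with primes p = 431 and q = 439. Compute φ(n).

188340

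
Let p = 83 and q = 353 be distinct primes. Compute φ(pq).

28864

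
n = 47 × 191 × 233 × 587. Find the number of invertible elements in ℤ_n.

1188220480

φ(1227793267) = 1227793267 · (1 − 1/47) · (1 − 1/191) · (1 − 1/233) · (1 − 1/587)
       = 1227793267 · 1188220480/1227793267 = 1188220480.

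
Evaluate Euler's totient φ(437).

Prime factorization: 437 = 19 · 23.
φ(437) = 437 · (1 − 1/19) · (1 − 1/23)
       = 437 · 396/437 = 396.

396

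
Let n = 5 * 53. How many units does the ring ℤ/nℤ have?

208

φ(265) = 265 · (1 − 1/5) · (1 − 1/53)
       = 265 · 208/265 = 208.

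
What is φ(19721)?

Prime factorization: 19721 = 13 · 37 · 41.
φ(13) = 13 − 1 = 12.
φ(37) = 37 − 1 = 36.
φ(41) = 41 − 1 = 40.
Since φ is multiplicative, φ(19721) = 12 · 36 · 40 = 17280.

17280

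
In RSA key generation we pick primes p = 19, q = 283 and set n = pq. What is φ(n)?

5076

φ(19) = 19 − 1 = 18.
φ(283) = 283 − 1 = 282.
φ(5377) = 18 × 282 = 5076.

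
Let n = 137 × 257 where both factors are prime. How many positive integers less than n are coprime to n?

34816

φ(35209) = 35209 · (1 − 1/137) · (1 − 1/257)
       = 35209 · 34816/35209 = 34816.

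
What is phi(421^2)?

176820

φ(177241) = 177241 · (1 − 1/421)
       = 177241 · 420/421 = 176820.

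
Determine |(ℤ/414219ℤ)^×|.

Prime factorization: 414219 = 3 · 13**2 · 19 · 43.
φ(3) = 3 − 1 = 2.
φ(13^2) = 13^2 − 13^1 = 169 − 13 = 156.
φ(19) = 19 − 1 = 18.
φ(43) = 43 − 1 = 42.
φ(414219) = 2 × 156 × 18 × 42 = 235872.

235872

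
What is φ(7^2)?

φ(7^2) = 7^2 − 7^1 = 49 − 7 = 42.

42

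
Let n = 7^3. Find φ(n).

294

φ(343) = 343 · (1 − 1/7)
       = 343 · 6/7 = 294.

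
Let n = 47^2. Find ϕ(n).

2162

φ(47^2) = 47^2 − 47^1 = 2209 − 47 = 2162.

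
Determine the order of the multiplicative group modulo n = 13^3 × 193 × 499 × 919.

φ(13^3) = 13^3 − 13^2 = 2197 − 169 = 2028.
φ(193) = 193 − 1 = 192.
φ(499) = 499 − 1 = 498.
φ(919) = 919 − 1 = 918.
Multiply: 2028 · 192 · 498 · 918 = 178008689664.

178008689664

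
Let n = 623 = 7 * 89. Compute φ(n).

φ(7) = 7 − 1 = 6.
φ(89) = 89 − 1 = 88.
Since φ is multiplicative, φ(623) = 6 · 88 = 528.

528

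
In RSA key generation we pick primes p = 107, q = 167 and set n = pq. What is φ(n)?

17596

φ(17869) = 17869 · (1 − 1/107) · (1 − 1/167)
       = 17869 · 17596/17869 = 17596.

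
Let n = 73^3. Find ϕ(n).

φ(389017) = 389017 · (1 − 1/73)
       = 389017 · 72/73 = 383688.

383688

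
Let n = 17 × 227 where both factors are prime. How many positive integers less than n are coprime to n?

For distinct primes, φ(pq) = (p−1)(q−1) = 16 × 226 = 3616.

3616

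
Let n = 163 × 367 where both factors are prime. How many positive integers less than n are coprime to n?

φ(163) = 163 − 1 = 162.
φ(367) = 367 − 1 = 366.
Multiply: 162 · 366 = 59292.

59292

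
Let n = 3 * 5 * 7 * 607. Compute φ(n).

29088

φ(63735) = 63735 · (1 − 1/3) · (1 − 1/5) · (1 − 1/7) · (1 − 1/607)
       = 63735 · 29088/63735 = 29088.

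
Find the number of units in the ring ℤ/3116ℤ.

1440

Factor 3116: 3116 = 2^2 * 19 * 41.
φ(2^2) = 2^2 − 2^1 = 4 − 2 = 2.
φ(19) = 19 − 1 = 18.
φ(41) = 41 − 1 = 40.
φ(3116) = 2 × 18 × 40 = 1440.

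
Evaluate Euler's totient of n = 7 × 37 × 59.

12528

φ(15281) = 15281 · (1 − 1/7) · (1 − 1/37) · (1 − 1/59)
       = 15281 · 12528/15281 = 12528.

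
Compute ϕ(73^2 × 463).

φ(73^2) = 73^2 − 73^1 = 5329 − 73 = 5256.
φ(463) = 463 − 1 = 462.
Multiply: 5256 · 462 = 2428272.

2428272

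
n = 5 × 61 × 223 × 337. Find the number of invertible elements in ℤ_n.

φ(22921055) = 22921055 · (1 − 1/5) · (1 − 1/61) · (1 − 1/223) · (1 − 1/337)
       = 22921055 · 17902080/22921055 = 17902080.

17902080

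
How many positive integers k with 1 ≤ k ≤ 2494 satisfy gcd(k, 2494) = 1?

2494 = 2 · 29 · 43.
φ(2494) = 2494 · (1 − 1/2) · (1 − 1/29) · (1 − 1/43)
       = 2494 · 1176/2494 = 1176.

1176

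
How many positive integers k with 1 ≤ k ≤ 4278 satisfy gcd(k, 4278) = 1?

First factor: 4278 = 2 × 3 × 23 × 31.
φ(2) = 2 − 1 = 1.
φ(3) = 3 − 1 = 2.
φ(23) = 23 − 1 = 22.
φ(31) = 31 − 1 = 30.
Since φ is multiplicative, φ(4278) = 1 · 2 · 22 · 30 = 1320.

1320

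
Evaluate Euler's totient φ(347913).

211680

First factor: 347913 = 3^2 × 29 × 31 × 43.
φ(347913) = 347913 · (1 − 1/3) · (1 − 1/29) · (1 − 1/31) · (1 − 1/43)
       = 347913 · 70560/115971 = 211680.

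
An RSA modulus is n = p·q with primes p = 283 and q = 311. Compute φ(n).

87420

For distinct primes, φ(pq) = (p−1)(q−1) = 282 × 310 = 87420.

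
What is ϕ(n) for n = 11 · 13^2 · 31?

φ(57629) = 57629 · (1 − 1/11) · (1 − 1/13) · (1 − 1/31)
       = 57629 · 3600/4433 = 46800.

46800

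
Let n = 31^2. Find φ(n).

φ(961) = 961 · (1 − 1/31)
       = 961 · 30/31 = 930.

930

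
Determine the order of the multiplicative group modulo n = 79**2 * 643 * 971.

3837323880

φ(79^2) = 79^2 − 79^1 = 6241 − 79 = 6162.
φ(643) = 643 − 1 = 642.
φ(971) = 971 − 1 = 970.
φ(3896587073) = 6162 × 642 × 970 = 3837323880.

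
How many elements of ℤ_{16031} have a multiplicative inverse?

14080

Factor 16031: 16031 = 17 · 23 · 41.
φ(16031) = 16031 · (1 − 1/17) · (1 − 1/23) · (1 − 1/41)
       = 16031 · 14080/16031 = 14080.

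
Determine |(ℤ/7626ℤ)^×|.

2400

Prime factorization: 7626 = 2 * 3 * 31 * 41.
φ(2) = 2 − 1 = 1.
φ(3) = 3 − 1 = 2.
φ(31) = 31 − 1 = 30.
φ(41) = 41 − 1 = 40.
Since φ is multiplicative, φ(7626) = 1 · 2 · 30 · 40 = 2400.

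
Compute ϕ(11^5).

φ(161051) = 161051 · (1 − 1/11)
       = 161051 · 10/11 = 146410.

146410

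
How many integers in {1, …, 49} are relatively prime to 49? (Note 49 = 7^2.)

42

φ(49) = 49 · (1 − 1/7)
       = 49 · 6/7 = 42.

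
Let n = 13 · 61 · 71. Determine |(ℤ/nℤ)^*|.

φ(56303) = 56303 · (1 − 1/13) · (1 − 1/61) · (1 − 1/71)
       = 56303 · 50400/56303 = 50400.

50400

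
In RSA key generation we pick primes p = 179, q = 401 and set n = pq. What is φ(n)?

For distinct primes, φ(pq) = (p−1)(q−1) = 178 × 400 = 71200.

71200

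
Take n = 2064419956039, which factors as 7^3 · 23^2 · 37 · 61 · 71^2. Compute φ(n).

φ(7^3) = 7^3 − 7^2 = 343 − 49 = 294.
φ(23^2) = 23^1·(23−1) = 23·22 = 506.
φ(37) = 37 − 1 = 36.
φ(61) = 61 − 1 = 60.
φ(71^2) = 71^2 − 71^1 = 5041 − 71 = 4970.
φ(2064419956039) = 294 × 506 × 36 × 60 × 4970 = 1597011292800.

1597011292800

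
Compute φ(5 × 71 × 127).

35280

φ(5) = 5 − 1 = 4.
φ(71) = 71 − 1 = 70.
φ(127) = 127 − 1 = 126.
Since φ is multiplicative, φ(45085) = 4 · 70 · 126 = 35280.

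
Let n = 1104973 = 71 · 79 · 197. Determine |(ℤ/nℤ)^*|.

1070160

φ(71) = 71 − 1 = 70.
φ(79) = 79 − 1 = 78.
φ(197) = 197 − 1 = 196.
Since φ is multiplicative, φ(1104973) = 70 · 78 · 196 = 1070160.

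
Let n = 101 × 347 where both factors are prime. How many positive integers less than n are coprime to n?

34600

φ(101) = 101 − 1 = 100.
φ(347) = 347 − 1 = 346.
Multiply: 100 · 346 = 34600.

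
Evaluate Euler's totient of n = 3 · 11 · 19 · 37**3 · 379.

φ(3) = 3 − 1 = 2.
φ(11) = 11 − 1 = 10.
φ(19) = 19 − 1 = 18.
φ(37^3) = 37^2·(37−1) = 1369·36 = 49284.
φ(379) = 379 − 1 = 378.
Multiply: 2 · 10 · 18 · 49284 · 378 = 6706566720.

6706566720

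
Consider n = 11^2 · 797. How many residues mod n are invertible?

φ(96437) = 96437 · (1 − 1/11) · (1 − 1/797)
       = 96437 · 7960/8767 = 87560.

87560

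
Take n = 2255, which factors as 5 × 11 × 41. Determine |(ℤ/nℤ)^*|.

1600

φ(2255) = 2255 · (1 − 1/5) · (1 − 1/11) · (1 − 1/41)
       = 2255 · 1600/2255 = 1600.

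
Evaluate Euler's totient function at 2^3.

φ(2^3) = 2^2·(2−1) = 4·1 = 4.

4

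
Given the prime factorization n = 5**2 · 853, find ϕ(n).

17040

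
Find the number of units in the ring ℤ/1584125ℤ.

1108800

First factor: 1584125 = 5**3 · 19 · 23 · 29.
φ(1584125) = 1584125 · (1 − 1/5) · (1 − 1/19) · (1 − 1/23) · (1 − 1/29)
       = 1584125 · 44352/63365 = 1108800.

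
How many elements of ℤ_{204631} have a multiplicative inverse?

158400

Prime factorization: 204631 = 7 · 23 · 31 · 41.
φ(204631) = 204631 · (1 − 1/7) · (1 − 1/23) · (1 − 1/31) · (1 − 1/41)
       = 204631 · 158400/204631 = 158400.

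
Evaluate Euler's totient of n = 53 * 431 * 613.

φ(53) = 53 − 1 = 52.
φ(431) = 431 − 1 = 430.
φ(613) = 613 − 1 = 612.
φ(14002759) = 52 × 430 × 612 = 13684320.

13684320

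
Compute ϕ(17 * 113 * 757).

1354752

φ(1454197) = 1454197 · (1 − 1/17) · (1 − 1/113) · (1 − 1/757)
       = 1454197 · 1354752/1454197 = 1354752.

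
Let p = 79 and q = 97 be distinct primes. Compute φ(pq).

φ(n) = (p − 1)(q − 1) = (79−1)(97−1) = 78·96 = 7488.

7488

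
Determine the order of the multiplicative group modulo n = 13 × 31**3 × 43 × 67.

959001120

φ(13) = 13 − 1 = 12.
φ(31^3) = 31^2·(31−1) = 961·30 = 28830.
φ(43) = 43 − 1 = 42.
φ(67) = 67 − 1 = 66.
Multiply: 12 · 28830 · 42 · 66 = 959001120.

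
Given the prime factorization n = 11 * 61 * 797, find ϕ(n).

477600

φ(534787) = 534787 · (1 − 1/11) · (1 − 1/61) · (1 − 1/797)
       = 534787 · 477600/534787 = 477600.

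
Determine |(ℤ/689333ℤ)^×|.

591360

689333 = 17 · 23 · 41 · 43.
φ(17) = 17 − 1 = 16.
φ(23) = 23 − 1 = 22.
φ(41) = 41 − 1 = 40.
φ(43) = 43 − 1 = 42.
Since φ is multiplicative, φ(689333) = 16 · 22 · 40 · 42 = 591360.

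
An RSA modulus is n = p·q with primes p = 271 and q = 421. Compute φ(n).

113400

φ(114091) = 114091 · (1 − 1/271) · (1 − 1/421)
       = 114091 · 113400/114091 = 113400.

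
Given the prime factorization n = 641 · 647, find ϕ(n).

413440

φ(641) = 641 − 1 = 640.
φ(647) = 647 − 1 = 646.
φ(414727) = 640 × 646 = 413440.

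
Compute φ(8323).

Prime factorization: 8323 = 7 * 29 * 41.
φ(8323) = 8323 · (1 − 1/7) · (1 − 1/29) · (1 − 1/41)
       = 8323 · 6720/8323 = 6720.

6720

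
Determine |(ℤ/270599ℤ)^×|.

270599 = 7 × 29 × 31 × 43.
φ(270599) = 270599 · (1 − 1/7) · (1 − 1/29) · (1 − 1/31) · (1 − 1/43)
       = 270599 · 211680/270599 = 211680.

211680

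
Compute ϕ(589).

First factor: 589 = 19 * 31.
φ(19) = 19 − 1 = 18.
φ(31) = 31 − 1 = 30.
Multiply: 18 · 30 = 540.

540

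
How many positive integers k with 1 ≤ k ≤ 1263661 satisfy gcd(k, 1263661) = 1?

967680

Factor 1263661: 1263661 = 7^2 * 17 * 37 * 41.
φ(1263661) = 1263661 · (1 − 1/7) · (1 − 1/17) · (1 − 1/37) · (1 − 1/41)
       = 1263661 · 138240/180523 = 967680.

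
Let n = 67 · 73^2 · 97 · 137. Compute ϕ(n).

φ(4744744427) = 4744744427 · (1 − 1/67) · (1 − 1/73) · (1 − 1/97) · (1 − 1/137)
       = 4744744427 · 62042112/64996499 = 4529074176.

4529074176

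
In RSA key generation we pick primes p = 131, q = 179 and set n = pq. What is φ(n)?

23140

φ(131) = 131 − 1 = 130.
φ(179) = 179 − 1 = 178.
φ(23449) = 130 × 178 = 23140.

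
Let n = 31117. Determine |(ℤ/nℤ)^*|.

First factor: 31117 = 29^2 · 37.
φ(29^2) = 29^2 − 29^1 = 841 − 29 = 812.
φ(37) = 37 − 1 = 36.
Multiply: 812 · 36 = 29232.

29232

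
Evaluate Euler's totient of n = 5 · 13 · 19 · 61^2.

3162240

φ(5) = 5 − 1 = 4.
φ(13) = 13 − 1 = 12.
φ(19) = 19 − 1 = 18.
φ(61^2) = 61^2 − 61^1 = 3721 − 61 = 3660.
Multiply: 4 · 12 · 18 · 3660 = 3162240.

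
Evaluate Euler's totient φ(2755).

Prime factorization: 2755 = 5 × 19 × 29.
φ(5) = 5 − 1 = 4.
φ(19) = 19 − 1 = 18.
φ(29) = 29 − 1 = 28.
φ(2755) = 4 × 18 × 28 = 2016.

2016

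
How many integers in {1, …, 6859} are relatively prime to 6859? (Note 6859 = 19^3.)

6498

φ(6859) = 6859 · (1 − 1/19)
       = 6859 · 18/19 = 6498.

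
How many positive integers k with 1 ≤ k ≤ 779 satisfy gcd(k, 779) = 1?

779 = 19 * 41.
φ(779) = 779 · (1 − 1/19) · (1 − 1/41)
       = 779 · 720/779 = 720.

720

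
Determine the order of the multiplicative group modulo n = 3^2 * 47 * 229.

62928

φ(96867) = 96867 · (1 − 1/3) · (1 − 1/47) · (1 − 1/229)
       = 96867 · 20976/32289 = 62928.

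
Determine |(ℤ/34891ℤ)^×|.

31680

34891 = 23 * 37 * 41.
φ(34891) = 34891 · (1 − 1/23) · (1 − 1/37) · (1 − 1/41)
       = 34891 · 31680/34891 = 31680.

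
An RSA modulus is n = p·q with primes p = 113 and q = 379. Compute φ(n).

42336

φ(42827) = 42827 · (1 − 1/113) · (1 − 1/379)
       = 42827 · 42336/42827 = 42336.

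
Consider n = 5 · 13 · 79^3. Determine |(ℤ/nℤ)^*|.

23366304

φ(32047535) = 32047535 · (1 − 1/5) · (1 − 1/13) · (1 − 1/79)
       = 32047535 · 3744/5135 = 23366304.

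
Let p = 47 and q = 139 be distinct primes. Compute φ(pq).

For distinct primes, φ(pq) = (p−1)(q−1) = 46 × 138 = 6348.

6348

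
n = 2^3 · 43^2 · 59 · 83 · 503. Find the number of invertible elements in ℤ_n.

17247386688

φ(36435521272) = 36435521272 · (1 − 1/2) · (1 − 1/43) · (1 − 1/59) · (1 − 1/83) · (1 − 1/503)
       = 36435521272 · 100275504/211834426 = 17247386688.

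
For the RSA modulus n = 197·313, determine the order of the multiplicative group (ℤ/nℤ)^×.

For distinct primes, φ(pq) = (p−1)(q−1) = 196 × 312 = 61152.

61152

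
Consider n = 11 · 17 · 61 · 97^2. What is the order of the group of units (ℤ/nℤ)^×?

89395200

φ(11) = 11 − 1 = 10.
φ(17) = 17 − 1 = 16.
φ(61) = 61 − 1 = 60.
φ(97^2) = 97^2 − 97^1 = 9409 − 97 = 9312.
φ(107328463) = 10 × 16 × 60 × 9312 = 89395200.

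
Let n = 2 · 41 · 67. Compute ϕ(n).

2640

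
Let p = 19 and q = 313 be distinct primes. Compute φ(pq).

For distinct primes, φ(pq) = (p−1)(q−1) = 18 × 312 = 5616.

5616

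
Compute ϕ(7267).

7267 = 13^2 × 43.
φ(7267) = 7267 · (1 − 1/13) · (1 − 1/43)
       = 7267 · 504/559 = 6552.

6552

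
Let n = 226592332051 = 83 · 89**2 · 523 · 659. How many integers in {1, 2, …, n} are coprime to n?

220588530624

φ(226592332051) = 226592332051 · (1 − 1/83) · (1 − 1/89) · (1 − 1/523) · (1 − 1/659)
       = 226592332051 · 2478522816/2545981259 = 220588530624.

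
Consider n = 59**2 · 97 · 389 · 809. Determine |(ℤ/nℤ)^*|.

φ(106260995557) = 106260995557 · (1 − 1/59) · (1 − 1/97) · (1 − 1/389) · (1 − 1/809)
       = 106260995557 · 1745590272/1801033823 = 102989826048.

102989826048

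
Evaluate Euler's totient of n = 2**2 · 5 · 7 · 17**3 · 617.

136722432

φ(2^2) = 2^2 − 2^1 = 4 − 2 = 2.
φ(5) = 5 − 1 = 4.
φ(7) = 7 − 1 = 6.
φ(17^3) = 17^3 − 17^2 = 4913 − 289 = 4624.
φ(617) = 617 − 1 = 616.
φ(424384940) = 2 × 4 × 6 × 4624 × 616 = 136722432.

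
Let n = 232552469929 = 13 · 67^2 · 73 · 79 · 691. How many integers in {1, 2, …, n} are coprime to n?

φ(13) = 13 − 1 = 12.
φ(67^2) = 67^1·(67−1) = 67·66 = 4422.
φ(73) = 73 − 1 = 72.
φ(79) = 79 − 1 = 78.
φ(691) = 691 − 1 = 690.
Multiply: 12 · 4422 · 72 · 78 · 690 = 205625122560.

205625122560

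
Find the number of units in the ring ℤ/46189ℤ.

34560

Factor 46189: 46189 = 11 · 13 · 17 · 19.
φ(11) = 11 − 1 = 10.
φ(13) = 13 − 1 = 12.
φ(17) = 17 − 1 = 16.
φ(19) = 19 − 1 = 18.
Since φ is multiplicative, φ(46189) = 10 · 12 · 16 · 18 = 34560.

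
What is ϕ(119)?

96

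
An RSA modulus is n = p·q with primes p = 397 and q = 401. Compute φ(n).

158400

For distinct primes, φ(pq) = (p−1)(q−1) = 396 × 400 = 158400.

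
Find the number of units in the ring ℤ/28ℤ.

Factor 28: 28 = 2^2 × 7.
φ(2^2) = 2^2 − 2^1 = 4 − 2 = 2.
φ(7) = 7 − 1 = 6.
Since φ is multiplicative, φ(28) = 2 · 6 = 12.

12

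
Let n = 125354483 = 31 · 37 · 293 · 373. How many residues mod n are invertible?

φ(125354483) = 125354483 · (1 − 1/31) · (1 − 1/37) · (1 − 1/293) · (1 − 1/373)
       = 125354483 · 117313920/125354483 = 117313920.

117313920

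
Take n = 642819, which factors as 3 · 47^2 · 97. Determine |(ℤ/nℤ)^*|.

φ(3) = 3 − 1 = 2.
φ(47^2) = 47^2 − 47^1 = 2209 − 47 = 2162.
φ(97) = 97 − 1 = 96.
Since φ is multiplicative, φ(642819) = 2 · 2162 · 96 = 415104.

415104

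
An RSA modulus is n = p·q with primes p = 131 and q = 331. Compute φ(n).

42900

φ(n) = (p − 1)(q − 1) = (131−1)(331−1) = 130·330 = 42900.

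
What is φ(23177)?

Prime factorization: 23177 = 7^2 × 11 × 43.
φ(23177) = 23177 · (1 − 1/7) · (1 − 1/11) · (1 − 1/43)
       = 23177 · 2520/3311 = 17640.

17640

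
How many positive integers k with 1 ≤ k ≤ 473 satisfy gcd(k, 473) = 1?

420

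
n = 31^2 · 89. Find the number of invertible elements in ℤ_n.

81840

φ(31^2) = 31^2 − 31^1 = 961 − 31 = 930.
φ(89) = 89 − 1 = 88.
φ(85529) = 930 × 88 = 81840.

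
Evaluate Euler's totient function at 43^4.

φ(3418801) = 3418801 · (1 − 1/43)
       = 3418801 · 42/43 = 3339294.

3339294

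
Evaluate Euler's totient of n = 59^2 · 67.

φ(233227) = 233227 · (1 − 1/59) · (1 − 1/67)
       = 233227 · 3828/3953 = 225852.

225852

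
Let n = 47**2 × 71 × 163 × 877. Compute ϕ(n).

21476962080

φ(22420291889) = 22420291889 · (1 − 1/47) · (1 − 1/71) · (1 − 1/163) · (1 − 1/877)
       = 22420291889 · 456956640/477027487 = 21476962080.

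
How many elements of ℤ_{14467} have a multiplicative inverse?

12672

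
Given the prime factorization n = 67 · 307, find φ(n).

20196

φ(20569) = 20569 · (1 − 1/67) · (1 − 1/307)
       = 20569 · 20196/20569 = 20196.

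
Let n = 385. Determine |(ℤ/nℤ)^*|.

Prime factorization: 385 = 5 × 7 × 11.
φ(5) = 5 − 1 = 4.
φ(7) = 7 − 1 = 6.
φ(11) = 11 − 1 = 10.
Since φ is multiplicative, φ(385) = 4 · 6 · 10 = 240.

240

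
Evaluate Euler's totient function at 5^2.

φ(25) = 25 · (1 − 1/5)
       = 25 · 4/5 = 20.

20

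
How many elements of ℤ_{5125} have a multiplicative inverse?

5125 = 5**3 · 41.
φ(5^3) = 5^2·(5−1) = 25·4 = 100.
φ(41) = 41 − 1 = 40.
φ(5125) = 100 × 40 = 4000.

4000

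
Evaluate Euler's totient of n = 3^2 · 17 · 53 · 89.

439296

φ(721701) = 721701 · (1 − 1/3) · (1 − 1/17) · (1 − 1/53) · (1 − 1/89)
       = 721701 · 146432/240567 = 439296.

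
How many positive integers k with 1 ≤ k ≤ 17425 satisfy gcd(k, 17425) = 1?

12800

17425 = 5^2 · 17 · 41.
φ(5^2) = 5^1·(5−1) = 5·4 = 20.
φ(17) = 17 − 1 = 16.
φ(41) = 41 − 1 = 40.
Since φ is multiplicative, φ(17425) = 20 · 16 · 40 = 12800.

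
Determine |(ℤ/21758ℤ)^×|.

9240

21758 = 2 · 11 · 23 · 43.
φ(21758) = 21758 · (1 − 1/2) · (1 − 1/11) · (1 − 1/23) · (1 − 1/43)
       = 21758 · 9240/21758 = 9240.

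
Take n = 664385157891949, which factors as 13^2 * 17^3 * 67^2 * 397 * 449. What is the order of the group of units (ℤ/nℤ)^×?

φ(664385157891949) = 664385157891949 · (1 − 1/13) · (1 − 1/17) · (1 − 1/67) · (1 − 1/397) · (1 − 1/449)
       = 664385157891949 · 2248114176/2639392171 = 565893052268544.

565893052268544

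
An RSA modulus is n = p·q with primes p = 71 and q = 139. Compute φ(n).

φ(pq) = (p−1)(q−1) = 70 · 138 = 9660.

9660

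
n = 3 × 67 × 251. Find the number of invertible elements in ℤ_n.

33000

φ(3) = 3 − 1 = 2.
φ(67) = 67 − 1 = 66.
φ(251) = 251 − 1 = 250.
Multiply: 2 · 66 · 250 = 33000.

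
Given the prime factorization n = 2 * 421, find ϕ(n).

φ(842) = 842 · (1 − 1/2) · (1 − 1/421)
       = 842 · 420/842 = 420.

420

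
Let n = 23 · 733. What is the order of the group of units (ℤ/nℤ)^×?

φ(23) = 23 − 1 = 22.
φ(733) = 733 − 1 = 732.
Multiply: 22 · 732 = 16104.

16104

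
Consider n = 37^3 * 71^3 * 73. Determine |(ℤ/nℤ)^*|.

1252140845760

φ(1323436409459) = 1323436409459 · (1 − 1/37) · (1 − 1/71) · (1 − 1/73)
       = 1323436409459 · 181440/191771 = 1252140845760.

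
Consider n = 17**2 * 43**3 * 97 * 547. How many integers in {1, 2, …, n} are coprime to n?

φ(1219164392857) = 1219164392857 · (1 − 1/17) · (1 − 1/43) · (1 − 1/97) · (1 − 1/547)
       = 1219164392857 · 35223552/38786129 = 1107181910016.

1107181910016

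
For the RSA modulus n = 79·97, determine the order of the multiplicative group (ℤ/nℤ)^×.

φ(pq) = (p−1)(q−1) = 78 · 96 = 7488.

7488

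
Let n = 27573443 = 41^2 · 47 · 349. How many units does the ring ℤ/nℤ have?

φ(41^2) = 41^1·(41−1) = 41·40 = 1640.
φ(47) = 47 − 1 = 46.
φ(349) = 349 − 1 = 348.
φ(27573443) = 1640 × 46 × 348 = 26253120.

26253120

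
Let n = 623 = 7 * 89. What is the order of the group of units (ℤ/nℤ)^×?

φ(7) = 7 − 1 = 6.
φ(89) = 89 − 1 = 88.
Multiply: 6 · 88 = 528.

528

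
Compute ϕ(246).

80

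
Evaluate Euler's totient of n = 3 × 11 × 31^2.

18600

φ(31713) = 31713 · (1 − 1/3) · (1 − 1/11) · (1 − 1/31)
       = 31713 · 600/1023 = 18600.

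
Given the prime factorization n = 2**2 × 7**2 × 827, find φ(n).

φ(162092) = 162092 · (1 − 1/2) · (1 − 1/7) · (1 − 1/827)
       = 162092 · 4956/11578 = 69384.

69384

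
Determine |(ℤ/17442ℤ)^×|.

Factor 17442: 17442 = 2 · 3**3 · 17 · 19.
φ(2) = 2 − 1 = 1.
φ(3^3) = 3^2·(3−1) = 9·2 = 18.
φ(17) = 17 − 1 = 16.
φ(19) = 19 − 1 = 18.
φ(17442) = 1 × 18 × 16 × 18 = 5184.

5184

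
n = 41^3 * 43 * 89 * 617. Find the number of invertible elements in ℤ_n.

φ(162740331539) = 162740331539 · (1 − 1/41) · (1 − 1/43) · (1 − 1/89) · (1 − 1/617)
       = 162740331539 · 91069440/96811619 = 153087728640.

153087728640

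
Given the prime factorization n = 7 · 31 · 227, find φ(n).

φ(7) = 7 − 1 = 6.
φ(31) = 31 − 1 = 30.
φ(227) = 227 − 1 = 226.
Since φ is multiplicative, φ(49259) = 6 · 30 · 226 = 40680.

40680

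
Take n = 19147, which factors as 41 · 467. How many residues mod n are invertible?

18640

φ(41) = 41 − 1 = 40.
φ(467) = 467 − 1 = 466.
Since φ is multiplicative, φ(19147) = 40 · 466 = 18640.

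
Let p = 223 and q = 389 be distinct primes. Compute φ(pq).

φ(223) = 223 − 1 = 222.
φ(389) = 389 − 1 = 388.
Multiply: 222 · 388 = 86136.

86136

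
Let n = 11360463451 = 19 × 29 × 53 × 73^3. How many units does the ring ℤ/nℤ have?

φ(19) = 19 − 1 = 18.
φ(29) = 29 − 1 = 28.
φ(53) = 53 − 1 = 52.
φ(73^3) = 73^3 − 73^2 = 389017 − 5329 = 383688.
φ(11360463451) = 18 × 28 × 52 × 383688 = 10055695104.

10055695104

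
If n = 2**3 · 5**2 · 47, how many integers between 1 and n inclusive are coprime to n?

3680

φ(9400) = 9400 · (1 − 1/2) · (1 − 1/5) · (1 − 1/47)
       = 9400 · 184/470 = 3680.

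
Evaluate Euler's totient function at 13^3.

2028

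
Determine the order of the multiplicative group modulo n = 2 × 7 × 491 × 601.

1764000

φ(2) = 2 − 1 = 1.
φ(7) = 7 − 1 = 6.
φ(491) = 491 − 1 = 490.
φ(601) = 601 − 1 = 600.
Multiply: 1 · 6 · 490 · 600 = 1764000.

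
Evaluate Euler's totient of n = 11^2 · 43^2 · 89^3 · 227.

31295475583680

φ(35802896134027) = 35802896134027 · (1 − 1/11) · (1 − 1/43) · (1 − 1/89) · (1 − 1/227)
       = 35802896134027 · 8352960/9556019 = 31295475583680.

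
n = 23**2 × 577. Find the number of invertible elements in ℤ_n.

φ(23^2) = 23^1·(23−1) = 23·22 = 506.
φ(577) = 577 − 1 = 576.
Since φ is multiplicative, φ(305233) = 506 · 576 = 291456.

291456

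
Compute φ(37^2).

1332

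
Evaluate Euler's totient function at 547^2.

298662

φ(547^2) = 547^1·(547−1) = 547·546 = 298662.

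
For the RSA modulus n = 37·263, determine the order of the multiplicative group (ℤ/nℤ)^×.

9432

φ(n) = (p − 1)(q − 1) = (37−1)(263−1) = 36·262 = 9432.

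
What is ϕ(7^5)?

φ(7^5) = 7^5 − 7^4 = 16807 − 2401 = 14406.

14406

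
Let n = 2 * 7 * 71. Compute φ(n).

420

φ(2) = 2 − 1 = 1.
φ(7) = 7 − 1 = 6.
φ(71) = 71 − 1 = 70.
Multiply: 1 · 6 · 70 = 420.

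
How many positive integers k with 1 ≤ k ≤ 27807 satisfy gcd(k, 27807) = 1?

Factor 27807: 27807 = 3 · 13 · 23 · 31.
φ(27807) = 27807 · (1 − 1/3) · (1 − 1/13) · (1 − 1/23) · (1 − 1/31)
       = 27807 · 15840/27807 = 15840.

15840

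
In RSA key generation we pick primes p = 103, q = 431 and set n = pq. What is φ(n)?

43860

φ(44393) = 44393 · (1 − 1/103) · (1 − 1/431)
       = 44393 · 43860/44393 = 43860.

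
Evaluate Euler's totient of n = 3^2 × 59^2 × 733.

φ(3^2) = 3^2 − 3^1 = 9 − 3 = 6.
φ(59^2) = 59^1·(59−1) = 59·58 = 3422.
φ(733) = 733 − 1 = 732.
φ(22964157) = 6 × 3422 × 732 = 15029424.

15029424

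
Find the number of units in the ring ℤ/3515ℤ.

2592

First factor: 3515 = 5 · 19 · 37.
φ(3515) = 3515 · (1 − 1/5) · (1 − 1/19) · (1 − 1/37)
       = 3515 · 2592/3515 = 2592.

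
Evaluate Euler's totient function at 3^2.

φ(3^2) = 3^2 − 3^1 = 9 − 3 = 6.

6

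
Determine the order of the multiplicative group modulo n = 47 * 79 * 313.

φ(1162169) = 1162169 · (1 − 1/47) · (1 − 1/79) · (1 − 1/313)
       = 1162169 · 1119456/1162169 = 1119456.

1119456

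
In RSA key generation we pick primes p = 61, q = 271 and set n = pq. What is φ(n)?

16200

φ(n) = (p − 1)(q − 1) = (61−1)(271−1) = 60·270 = 16200.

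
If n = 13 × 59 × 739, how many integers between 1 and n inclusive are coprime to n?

513648

φ(566813) = 566813 · (1 − 1/13) · (1 − 1/59) · (1 − 1/739)
       = 566813 · 513648/566813 = 513648.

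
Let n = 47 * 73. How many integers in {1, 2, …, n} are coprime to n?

3312

φ(3431) = 3431 · (1 − 1/47) · (1 − 1/73)
       = 3431 · 3312/3431 = 3312.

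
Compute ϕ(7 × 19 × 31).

φ(7) = 7 − 1 = 6.
φ(19) = 19 − 1 = 18.
φ(31) = 31 − 1 = 30.
Since φ is multiplicative, φ(4123) = 6 · 18 · 30 = 3240.

3240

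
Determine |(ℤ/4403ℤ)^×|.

3456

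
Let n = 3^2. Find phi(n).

φ(9) = 9 · (1 − 1/3)
       = 9 · 2/3 = 6.

6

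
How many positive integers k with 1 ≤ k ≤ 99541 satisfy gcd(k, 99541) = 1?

84240

Factor 99541: 99541 = 13^2 * 19 * 31.
φ(13^2) = 13^2 − 13^1 = 169 − 13 = 156.
φ(19) = 19 − 1 = 18.
φ(31) = 31 − 1 = 30.
Since φ is multiplicative, φ(99541) = 156 · 18 · 30 = 84240.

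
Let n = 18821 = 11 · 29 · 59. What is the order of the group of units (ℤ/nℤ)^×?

16240

φ(18821) = 18821 · (1 − 1/11) · (1 − 1/29) · (1 − 1/59)
       = 18821 · 16240/18821 = 16240.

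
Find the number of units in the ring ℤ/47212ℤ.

20160

Prime factorization: 47212 = 2^2 · 11 · 29 · 37.
φ(47212) = 47212 · (1 − 1/2) · (1 − 1/11) · (1 − 1/29) · (1 − 1/37)
       = 47212 · 10080/23606 = 20160.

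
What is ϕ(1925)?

1200

Prime factorization: 1925 = 5^2 · 7 · 11.
φ(5^2) = 5^1·(5−1) = 5·4 = 20.
φ(7) = 7 − 1 = 6.
φ(11) = 11 − 1 = 10.
Since φ is multiplicative, φ(1925) = 20 · 6 · 10 = 1200.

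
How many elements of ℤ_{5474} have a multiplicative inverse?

Factor 5474: 5474 = 2 · 7 · 17 · 23.
φ(2) = 2 − 1 = 1.
φ(7) = 7 − 1 = 6.
φ(17) = 17 − 1 = 16.
φ(23) = 23 − 1 = 22.
φ(5474) = 1 × 6 × 16 × 22 = 2112.

2112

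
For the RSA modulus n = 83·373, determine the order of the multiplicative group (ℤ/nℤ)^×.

30504

φ(30959) = 30959 · (1 − 1/83) · (1 − 1/373)
       = 30959 · 30504/30959 = 30504.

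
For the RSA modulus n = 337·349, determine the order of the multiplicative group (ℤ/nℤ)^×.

φ(pq) = (p−1)(q−1) = 336 · 348 = 116928.

116928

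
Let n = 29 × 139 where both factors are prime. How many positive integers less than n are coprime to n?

φ(29) = 29 − 1 = 28.
φ(139) = 139 − 1 = 138.
Since φ is multiplicative, φ(4031) = 28 · 138 = 3864.

3864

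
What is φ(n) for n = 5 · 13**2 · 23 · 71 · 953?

914833920

φ(5) = 5 − 1 = 4.
φ(13^2) = 13^2 − 13^1 = 169 − 13 = 156.
φ(23) = 23 − 1 = 22.
φ(71) = 71 − 1 = 70.
φ(953) = 953 − 1 = 952.
Since φ is multiplicative, φ(1315030405) = 4 · 156 · 22 · 70 · 952 = 914833920.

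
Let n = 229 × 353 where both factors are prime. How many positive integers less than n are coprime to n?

φ(80837) = 80837 · (1 − 1/229) · (1 − 1/353)
       = 80837 · 80256/80837 = 80256.

80256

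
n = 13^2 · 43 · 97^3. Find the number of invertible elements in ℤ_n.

φ(6632394691) = 6632394691 · (1 − 1/13) · (1 − 1/43) · (1 − 1/97)
       = 6632394691 · 48384/54223 = 5918185728.

5918185728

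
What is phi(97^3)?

φ(97^3) = 97^2·(97−1) = 9409·96 = 903264.

903264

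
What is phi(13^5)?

φ(13^5) = 13^4·(13−1) = 28561·12 = 342732.

342732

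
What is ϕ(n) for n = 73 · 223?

15984

φ(73) = 73 − 1 = 72.
φ(223) = 223 − 1 = 222.
Multiply: 72 · 222 = 15984.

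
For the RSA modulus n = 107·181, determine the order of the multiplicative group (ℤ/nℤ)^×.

19080

For distinct primes, φ(pq) = (p−1)(q−1) = 106 × 180 = 19080.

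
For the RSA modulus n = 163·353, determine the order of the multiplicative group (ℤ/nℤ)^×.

φ(57539) = 57539 · (1 − 1/163) · (1 − 1/353)
       = 57539 · 57024/57539 = 57024.

57024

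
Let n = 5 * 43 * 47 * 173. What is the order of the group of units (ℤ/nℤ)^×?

φ(1748165) = 1748165 · (1 − 1/5) · (1 − 1/43) · (1 − 1/47) · (1 − 1/173)
       = 1748165 · 1329216/1748165 = 1329216.

1329216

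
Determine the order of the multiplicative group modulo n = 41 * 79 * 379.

φ(41) = 41 − 1 = 40.
φ(79) = 79 − 1 = 78.
φ(379) = 379 − 1 = 378.
Since φ is multiplicative, φ(1227581) = 40 · 78 · 378 = 1179360.

1179360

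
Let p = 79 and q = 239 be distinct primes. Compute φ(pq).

18564

φ(pq) = (p−1)(q−1) = 78 · 238 = 18564.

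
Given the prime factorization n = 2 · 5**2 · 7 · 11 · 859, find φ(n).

φ(3307150) = 3307150 · (1 − 1/2) · (1 − 1/5) · (1 − 1/7) · (1 − 1/11) · (1 − 1/859)
       = 3307150 · 205920/661430 = 1029600.

1029600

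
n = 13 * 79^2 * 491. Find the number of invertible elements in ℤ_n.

36232560

φ(39836303) = 39836303 · (1 − 1/13) · (1 − 1/79) · (1 − 1/491)
       = 39836303 · 458640/504257 = 36232560.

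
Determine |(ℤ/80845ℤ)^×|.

80845 = 5 * 19 * 23 * 37.
φ(5) = 5 − 1 = 4.
φ(19) = 19 − 1 = 18.
φ(23) = 23 − 1 = 22.
φ(37) = 37 − 1 = 36.
φ(80845) = 4 × 18 × 22 × 36 = 57024.

57024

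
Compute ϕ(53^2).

φ(2809) = 2809 · (1 − 1/53)
       = 2809 · 52/53 = 2756.

2756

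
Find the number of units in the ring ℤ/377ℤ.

Prime factorization: 377 = 13 · 29.
φ(377) = 377 · (1 − 1/13) · (1 − 1/29)
       = 377 · 336/377 = 336.

336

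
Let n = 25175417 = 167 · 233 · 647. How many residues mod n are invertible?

24878752

φ(25175417) = 25175417 · (1 − 1/167) · (1 − 1/233) · (1 − 1/647)
       = 25175417 · 24878752/25175417 = 24878752.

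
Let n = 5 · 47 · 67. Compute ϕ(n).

12144

φ(15745) = 15745 · (1 − 1/5) · (1 − 1/47) · (1 − 1/67)
       = 15745 · 12144/15745 = 12144.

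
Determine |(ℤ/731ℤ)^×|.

731 = 17 · 43.
φ(17) = 17 − 1 = 16.
φ(43) = 43 − 1 = 42.
φ(731) = 16 × 42 = 672.

672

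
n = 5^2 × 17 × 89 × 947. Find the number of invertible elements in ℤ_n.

26639360

φ(35820275) = 35820275 · (1 − 1/5) · (1 − 1/17) · (1 − 1/89) · (1 − 1/947)
       = 35820275 · 5327872/7164055 = 26639360.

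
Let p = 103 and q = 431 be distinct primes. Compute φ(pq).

43860

For distinct primes, φ(pq) = (p−1)(q−1) = 102 × 430 = 43860.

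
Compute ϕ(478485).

478485 = 3**2 · 5 · 7**3 · 31.
φ(3^2) = 3^1·(3−1) = 3·2 = 6.
φ(5) = 5 − 1 = 4.
φ(7^3) = 7^2·(7−1) = 49·6 = 294.
φ(31) = 31 − 1 = 30.
Multiply: 6 · 4 · 294 · 30 = 211680.

211680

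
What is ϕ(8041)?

Factor 8041: 8041 = 11 · 17 · 43.
φ(11) = 11 − 1 = 10.
φ(17) = 17 − 1 = 16.
φ(43) = 43 − 1 = 42.
Multiply: 10 · 16 · 42 = 6720.

6720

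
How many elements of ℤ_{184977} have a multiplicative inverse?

103680

Prime factorization: 184977 = 3^3 * 13 * 17 * 31.
φ(3^3) = 3^2·(3−1) = 9·2 = 18.
φ(13) = 13 − 1 = 12.
φ(17) = 17 − 1 = 16.
φ(31) = 31 − 1 = 30.
φ(184977) = 18 × 12 × 16 × 30 = 103680.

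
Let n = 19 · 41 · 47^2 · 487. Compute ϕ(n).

756527040

φ(19) = 19 − 1 = 18.
φ(41) = 41 − 1 = 40.
φ(47^2) = 47^1·(47−1) = 47·46 = 2162.
φ(487) = 487 − 1 = 486.
φ(838034957) = 18 × 40 × 2162 × 486 = 756527040.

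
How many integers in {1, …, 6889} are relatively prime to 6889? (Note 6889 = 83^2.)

6806

φ(6889) = 6889 · (1 − 1/83)
       = 6889 · 82/83 = 6806.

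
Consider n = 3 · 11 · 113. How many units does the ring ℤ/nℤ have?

2240

φ(3) = 3 − 1 = 2.
φ(11) = 11 − 1 = 10.
φ(113) = 113 − 1 = 112.
Since φ is multiplicative, φ(3729) = 2 · 10 · 112 = 2240.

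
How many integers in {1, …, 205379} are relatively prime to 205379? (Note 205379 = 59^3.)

201898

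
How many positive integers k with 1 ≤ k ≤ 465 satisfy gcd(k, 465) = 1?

465 = 3 · 5 · 31.
φ(465) = 465 · (1 − 1/3) · (1 − 1/5) · (1 − 1/31)
       = 465 · 240/465 = 240.

240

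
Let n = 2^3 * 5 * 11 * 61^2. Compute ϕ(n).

585600

φ(1637240) = 1637240 · (1 − 1/2) · (1 − 1/5) · (1 − 1/11) · (1 − 1/61)
       = 1637240 · 2400/6710 = 585600.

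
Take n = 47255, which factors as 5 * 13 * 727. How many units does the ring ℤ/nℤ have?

φ(5) = 5 − 1 = 4.
φ(13) = 13 − 1 = 12.
φ(727) = 727 − 1 = 726.
φ(47255) = 4 × 12 × 726 = 34848.

34848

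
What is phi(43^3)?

φ(79507) = 79507 · (1 − 1/43)
       = 79507 · 42/43 = 77658.

77658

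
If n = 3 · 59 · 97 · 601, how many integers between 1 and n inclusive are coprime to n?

φ(10318569) = 10318569 · (1 − 1/3) · (1 − 1/59) · (1 − 1/97) · (1 − 1/601)
       = 10318569 · 6681600/10318569 = 6681600.

6681600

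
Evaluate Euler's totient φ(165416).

73920

First factor: 165416 = 2**3 · 23 · 29 · 31.
φ(165416) = 165416 · (1 − 1/2) · (1 − 1/23) · (1 − 1/29) · (1 − 1/31)
       = 165416 · 18480/41354 = 73920.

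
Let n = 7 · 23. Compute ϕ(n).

132

φ(7) = 7 − 1 = 6.
φ(23) = 23 − 1 = 22.
Multiply: 6 · 22 = 132.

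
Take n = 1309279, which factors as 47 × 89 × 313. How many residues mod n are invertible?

φ(1309279) = 1309279 · (1 − 1/47) · (1 − 1/89) · (1 − 1/313)
       = 1309279 · 1262976/1309279 = 1262976.

1262976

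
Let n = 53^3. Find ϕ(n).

146068

φ(53^3) = 53^2·(53−1) = 2809·52 = 146068.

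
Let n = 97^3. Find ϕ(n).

903264

φ(97^3) = 97^2·(97−1) = 9409·96 = 903264.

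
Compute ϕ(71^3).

352870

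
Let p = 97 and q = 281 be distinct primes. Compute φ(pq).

26880

For distinct primes, φ(pq) = (p−1)(q−1) = 96 × 280 = 26880.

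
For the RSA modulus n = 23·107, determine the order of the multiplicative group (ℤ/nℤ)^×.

φ(2461) = 2461 · (1 − 1/23) · (1 − 1/107)
       = 2461 · 2332/2461 = 2332.

2332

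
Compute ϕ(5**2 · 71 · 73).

φ(129575) = 129575 · (1 − 1/5) · (1 − 1/71) · (1 − 1/73)
       = 129575 · 20160/25915 = 100800.

100800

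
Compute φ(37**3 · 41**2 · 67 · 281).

1493660044800

φ(37^3) = 37^2·(37−1) = 1369·36 = 49284.
φ(41^2) = 41^1·(41−1) = 41·40 = 1640.
φ(67) = 67 − 1 = 66.
φ(281) = 281 − 1 = 280.
φ(1603075616111) = 49284 × 1640 × 66 × 280 = 1493660044800.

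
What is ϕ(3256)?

3256 = 2^3 · 11 · 37.
φ(2^3) = 2^2·(2−1) = 4·1 = 4.
φ(11) = 11 − 1 = 10.
φ(37) = 37 − 1 = 36.
Multiply: 4 · 10 · 36 = 1440.

1440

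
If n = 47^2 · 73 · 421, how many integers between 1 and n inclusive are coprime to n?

65378880

φ(67889197) = 67889197 · (1 − 1/47) · (1 − 1/73) · (1 − 1/421)
       = 67889197 · 1391040/1444451 = 65378880.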